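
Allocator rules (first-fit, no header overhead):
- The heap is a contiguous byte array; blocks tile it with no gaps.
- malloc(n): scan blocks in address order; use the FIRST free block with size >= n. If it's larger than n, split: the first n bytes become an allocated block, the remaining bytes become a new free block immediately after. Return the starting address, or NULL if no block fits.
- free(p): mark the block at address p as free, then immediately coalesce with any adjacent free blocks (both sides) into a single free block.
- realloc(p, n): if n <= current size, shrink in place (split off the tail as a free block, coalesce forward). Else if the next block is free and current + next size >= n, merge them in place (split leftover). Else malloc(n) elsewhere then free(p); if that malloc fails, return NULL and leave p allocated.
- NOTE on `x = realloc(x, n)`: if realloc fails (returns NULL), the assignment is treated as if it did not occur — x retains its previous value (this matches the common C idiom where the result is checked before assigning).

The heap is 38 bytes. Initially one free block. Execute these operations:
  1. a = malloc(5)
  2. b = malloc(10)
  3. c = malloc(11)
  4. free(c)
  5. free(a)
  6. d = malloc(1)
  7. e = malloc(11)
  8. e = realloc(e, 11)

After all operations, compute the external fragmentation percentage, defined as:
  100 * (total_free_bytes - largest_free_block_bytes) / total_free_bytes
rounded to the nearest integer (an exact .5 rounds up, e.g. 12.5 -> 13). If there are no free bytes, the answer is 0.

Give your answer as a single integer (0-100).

Answer: 25

Derivation:
Op 1: a = malloc(5) -> a = 0; heap: [0-4 ALLOC][5-37 FREE]
Op 2: b = malloc(10) -> b = 5; heap: [0-4 ALLOC][5-14 ALLOC][15-37 FREE]
Op 3: c = malloc(11) -> c = 15; heap: [0-4 ALLOC][5-14 ALLOC][15-25 ALLOC][26-37 FREE]
Op 4: free(c) -> (freed c); heap: [0-4 ALLOC][5-14 ALLOC][15-37 FREE]
Op 5: free(a) -> (freed a); heap: [0-4 FREE][5-14 ALLOC][15-37 FREE]
Op 6: d = malloc(1) -> d = 0; heap: [0-0 ALLOC][1-4 FREE][5-14 ALLOC][15-37 FREE]
Op 7: e = malloc(11) -> e = 15; heap: [0-0 ALLOC][1-4 FREE][5-14 ALLOC][15-25 ALLOC][26-37 FREE]
Op 8: e = realloc(e, 11) -> e = 15; heap: [0-0 ALLOC][1-4 FREE][5-14 ALLOC][15-25 ALLOC][26-37 FREE]
Free blocks: [4 12] total_free=16 largest=12 -> 100*(16-12)/16 = 400/16 = 25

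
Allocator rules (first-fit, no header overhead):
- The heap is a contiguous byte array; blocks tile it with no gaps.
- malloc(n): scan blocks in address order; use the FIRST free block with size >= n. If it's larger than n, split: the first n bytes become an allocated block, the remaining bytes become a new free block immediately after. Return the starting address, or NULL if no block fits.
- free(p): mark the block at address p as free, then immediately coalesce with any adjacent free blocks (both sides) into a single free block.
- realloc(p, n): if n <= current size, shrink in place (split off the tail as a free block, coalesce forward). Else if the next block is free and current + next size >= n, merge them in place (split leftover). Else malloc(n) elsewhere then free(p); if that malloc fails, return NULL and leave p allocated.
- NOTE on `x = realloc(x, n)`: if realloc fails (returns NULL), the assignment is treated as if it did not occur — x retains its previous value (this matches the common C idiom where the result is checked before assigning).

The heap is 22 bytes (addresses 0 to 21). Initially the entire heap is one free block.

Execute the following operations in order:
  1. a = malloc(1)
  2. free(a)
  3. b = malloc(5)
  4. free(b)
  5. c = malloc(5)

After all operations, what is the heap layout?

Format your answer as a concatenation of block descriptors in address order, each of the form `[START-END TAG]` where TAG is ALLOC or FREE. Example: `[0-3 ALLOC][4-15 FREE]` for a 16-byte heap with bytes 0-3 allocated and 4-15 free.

Op 1: a = malloc(1) -> a = 0; heap: [0-0 ALLOC][1-21 FREE]
Op 2: free(a) -> (freed a); heap: [0-21 FREE]
Op 3: b = malloc(5) -> b = 0; heap: [0-4 ALLOC][5-21 FREE]
Op 4: free(b) -> (freed b); heap: [0-21 FREE]
Op 5: c = malloc(5) -> c = 0; heap: [0-4 ALLOC][5-21 FREE]

Answer: [0-4 ALLOC][5-21 FREE]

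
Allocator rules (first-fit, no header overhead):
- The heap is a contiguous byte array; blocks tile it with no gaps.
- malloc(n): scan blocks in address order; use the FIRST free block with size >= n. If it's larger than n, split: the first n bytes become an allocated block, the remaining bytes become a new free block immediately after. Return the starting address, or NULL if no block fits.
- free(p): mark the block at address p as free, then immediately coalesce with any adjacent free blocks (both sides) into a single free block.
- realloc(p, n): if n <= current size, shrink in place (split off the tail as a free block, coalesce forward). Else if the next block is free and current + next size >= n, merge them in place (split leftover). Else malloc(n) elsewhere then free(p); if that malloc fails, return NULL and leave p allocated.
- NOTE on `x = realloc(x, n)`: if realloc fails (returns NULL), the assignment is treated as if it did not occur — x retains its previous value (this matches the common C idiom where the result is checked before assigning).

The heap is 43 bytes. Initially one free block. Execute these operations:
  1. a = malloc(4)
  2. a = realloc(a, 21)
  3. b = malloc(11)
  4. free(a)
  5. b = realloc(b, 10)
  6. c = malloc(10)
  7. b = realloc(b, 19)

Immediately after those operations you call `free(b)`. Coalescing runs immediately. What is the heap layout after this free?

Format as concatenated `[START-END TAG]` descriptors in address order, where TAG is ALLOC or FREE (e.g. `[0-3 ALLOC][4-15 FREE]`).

Answer: [0-9 ALLOC][10-42 FREE]

Derivation:
Op 1: a = malloc(4) -> a = 0; heap: [0-3 ALLOC][4-42 FREE]
Op 2: a = realloc(a, 21) -> a = 0; heap: [0-20 ALLOC][21-42 FREE]
Op 3: b = malloc(11) -> b = 21; heap: [0-20 ALLOC][21-31 ALLOC][32-42 FREE]
Op 4: free(a) -> (freed a); heap: [0-20 FREE][21-31 ALLOC][32-42 FREE]
Op 5: b = realloc(b, 10) -> b = 21; heap: [0-20 FREE][21-30 ALLOC][31-42 FREE]
Op 6: c = malloc(10) -> c = 0; heap: [0-9 ALLOC][10-20 FREE][21-30 ALLOC][31-42 FREE]
Op 7: b = realloc(b, 19) -> b = 21; heap: [0-9 ALLOC][10-20 FREE][21-39 ALLOC][40-42 FREE]
free(b): b = 21 -> block [21-39 ALLOC]; mark free, coalesce with adjacent free neighbors -> [0-9 ALLOC][10-42 FREE]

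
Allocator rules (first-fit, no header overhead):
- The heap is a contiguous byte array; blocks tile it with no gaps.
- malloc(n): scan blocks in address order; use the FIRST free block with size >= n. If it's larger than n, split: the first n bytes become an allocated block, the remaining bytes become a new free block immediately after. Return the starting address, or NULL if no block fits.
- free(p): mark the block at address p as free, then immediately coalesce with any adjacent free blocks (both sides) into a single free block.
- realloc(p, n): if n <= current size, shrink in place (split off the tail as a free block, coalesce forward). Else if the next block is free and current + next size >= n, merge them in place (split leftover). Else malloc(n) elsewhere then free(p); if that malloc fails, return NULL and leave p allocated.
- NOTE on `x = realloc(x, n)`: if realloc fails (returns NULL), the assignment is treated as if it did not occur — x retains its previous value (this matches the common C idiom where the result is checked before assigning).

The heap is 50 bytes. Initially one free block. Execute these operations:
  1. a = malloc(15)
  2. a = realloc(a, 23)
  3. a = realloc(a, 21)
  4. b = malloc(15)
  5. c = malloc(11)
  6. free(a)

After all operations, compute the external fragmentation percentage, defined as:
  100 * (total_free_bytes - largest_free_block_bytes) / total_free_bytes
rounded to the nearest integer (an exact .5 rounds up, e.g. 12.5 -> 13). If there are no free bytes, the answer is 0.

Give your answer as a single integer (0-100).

Answer: 13

Derivation:
Op 1: a = malloc(15) -> a = 0; heap: [0-14 ALLOC][15-49 FREE]
Op 2: a = realloc(a, 23) -> a = 0; heap: [0-22 ALLOC][23-49 FREE]
Op 3: a = realloc(a, 21) -> a = 0; heap: [0-20 ALLOC][21-49 FREE]
Op 4: b = malloc(15) -> b = 21; heap: [0-20 ALLOC][21-35 ALLOC][36-49 FREE]
Op 5: c = malloc(11) -> c = 36; heap: [0-20 ALLOC][21-35 ALLOC][36-46 ALLOC][47-49 FREE]
Op 6: free(a) -> (freed a); heap: [0-20 FREE][21-35 ALLOC][36-46 ALLOC][47-49 FREE]
Free blocks: [21 3] total_free=24 largest=21 -> 100*(24-21)/24 = 300/24 = 12.5 -> rounds to 13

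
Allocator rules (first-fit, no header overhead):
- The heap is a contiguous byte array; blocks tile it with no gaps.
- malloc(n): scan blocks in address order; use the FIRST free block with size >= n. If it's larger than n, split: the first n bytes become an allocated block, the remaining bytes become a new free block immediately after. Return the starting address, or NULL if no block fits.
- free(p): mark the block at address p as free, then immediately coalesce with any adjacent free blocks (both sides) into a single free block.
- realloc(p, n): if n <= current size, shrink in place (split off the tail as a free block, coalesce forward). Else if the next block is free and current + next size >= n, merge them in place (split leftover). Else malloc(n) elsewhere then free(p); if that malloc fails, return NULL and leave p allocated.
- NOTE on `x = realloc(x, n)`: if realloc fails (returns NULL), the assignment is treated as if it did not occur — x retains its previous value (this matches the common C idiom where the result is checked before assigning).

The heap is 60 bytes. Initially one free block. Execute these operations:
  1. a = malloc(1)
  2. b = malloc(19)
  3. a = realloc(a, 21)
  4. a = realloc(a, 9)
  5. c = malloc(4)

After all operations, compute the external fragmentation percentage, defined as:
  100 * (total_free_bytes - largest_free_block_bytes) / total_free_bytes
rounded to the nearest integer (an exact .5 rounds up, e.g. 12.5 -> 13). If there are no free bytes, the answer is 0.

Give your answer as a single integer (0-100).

Answer: 4

Derivation:
Op 1: a = malloc(1) -> a = 0; heap: [0-0 ALLOC][1-59 FREE]
Op 2: b = malloc(19) -> b = 1; heap: [0-0 ALLOC][1-19 ALLOC][20-59 FREE]
Op 3: a = realloc(a, 21) -> a = 20; heap: [0-0 FREE][1-19 ALLOC][20-40 ALLOC][41-59 FREE]
Op 4: a = realloc(a, 9) -> a = 20; heap: [0-0 FREE][1-19 ALLOC][20-28 ALLOC][29-59 FREE]
Op 5: c = malloc(4) -> c = 29; heap: [0-0 FREE][1-19 ALLOC][20-28 ALLOC][29-32 ALLOC][33-59 FREE]
Free blocks: [1 27] total_free=28 largest=27 -> 100*(28-27)/28 = 100/28 ≈ 3.571 -> rounds to 4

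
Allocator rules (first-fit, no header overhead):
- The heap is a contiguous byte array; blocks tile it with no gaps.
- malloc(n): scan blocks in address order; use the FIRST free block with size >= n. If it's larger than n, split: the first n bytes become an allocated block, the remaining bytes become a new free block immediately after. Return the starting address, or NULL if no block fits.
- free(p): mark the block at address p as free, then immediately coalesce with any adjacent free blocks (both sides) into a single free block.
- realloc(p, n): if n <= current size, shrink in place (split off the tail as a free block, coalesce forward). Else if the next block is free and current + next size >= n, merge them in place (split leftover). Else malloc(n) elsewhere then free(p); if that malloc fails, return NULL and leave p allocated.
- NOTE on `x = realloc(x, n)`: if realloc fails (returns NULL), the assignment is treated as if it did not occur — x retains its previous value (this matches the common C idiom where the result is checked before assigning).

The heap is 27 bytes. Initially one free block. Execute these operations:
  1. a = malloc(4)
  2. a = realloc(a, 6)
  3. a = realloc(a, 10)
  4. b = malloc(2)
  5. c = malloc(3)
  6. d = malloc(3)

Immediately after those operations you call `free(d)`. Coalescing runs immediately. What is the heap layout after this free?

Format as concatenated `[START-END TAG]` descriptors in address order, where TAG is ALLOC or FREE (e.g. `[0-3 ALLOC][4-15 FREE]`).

Answer: [0-9 ALLOC][10-11 ALLOC][12-14 ALLOC][15-26 FREE]

Derivation:
Op 1: a = malloc(4) -> a = 0; heap: [0-3 ALLOC][4-26 FREE]
Op 2: a = realloc(a, 6) -> a = 0; heap: [0-5 ALLOC][6-26 FREE]
Op 3: a = realloc(a, 10) -> a = 0; heap: [0-9 ALLOC][10-26 FREE]
Op 4: b = malloc(2) -> b = 10; heap: [0-9 ALLOC][10-11 ALLOC][12-26 FREE]
Op 5: c = malloc(3) -> c = 12; heap: [0-9 ALLOC][10-11 ALLOC][12-14 ALLOC][15-26 FREE]
Op 6: d = malloc(3) -> d = 15; heap: [0-9 ALLOC][10-11 ALLOC][12-14 ALLOC][15-17 ALLOC][18-26 FREE]
free(d): d = 15 -> block [15-17 ALLOC]; mark free, coalesce with adjacent free neighbors -> [0-9 ALLOC][10-11 ALLOC][12-14 ALLOC][15-26 FREE]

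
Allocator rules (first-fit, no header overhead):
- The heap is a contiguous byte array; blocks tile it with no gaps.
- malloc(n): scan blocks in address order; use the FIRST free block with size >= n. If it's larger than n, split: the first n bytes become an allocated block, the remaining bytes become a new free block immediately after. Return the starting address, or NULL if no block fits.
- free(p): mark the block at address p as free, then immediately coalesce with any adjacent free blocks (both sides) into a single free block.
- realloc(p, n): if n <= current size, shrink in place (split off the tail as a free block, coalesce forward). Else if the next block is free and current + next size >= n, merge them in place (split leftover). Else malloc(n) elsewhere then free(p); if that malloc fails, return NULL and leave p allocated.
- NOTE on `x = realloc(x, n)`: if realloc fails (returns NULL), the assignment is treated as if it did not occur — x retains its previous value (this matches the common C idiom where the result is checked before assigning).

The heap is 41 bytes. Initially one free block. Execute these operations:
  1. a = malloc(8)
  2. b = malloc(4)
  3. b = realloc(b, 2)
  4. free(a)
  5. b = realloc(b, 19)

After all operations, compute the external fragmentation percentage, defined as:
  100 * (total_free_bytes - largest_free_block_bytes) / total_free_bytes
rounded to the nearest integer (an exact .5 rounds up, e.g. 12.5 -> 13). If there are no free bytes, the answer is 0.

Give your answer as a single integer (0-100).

Answer: 36

Derivation:
Op 1: a = malloc(8) -> a = 0; heap: [0-7 ALLOC][8-40 FREE]
Op 2: b = malloc(4) -> b = 8; heap: [0-7 ALLOC][8-11 ALLOC][12-40 FREE]
Op 3: b = realloc(b, 2) -> b = 8; heap: [0-7 ALLOC][8-9 ALLOC][10-40 FREE]
Op 4: free(a) -> (freed a); heap: [0-7 FREE][8-9 ALLOC][10-40 FREE]
Op 5: b = realloc(b, 19) -> b = 8; heap: [0-7 FREE][8-26 ALLOC][27-40 FREE]
Free blocks: [8 14] total_free=22 largest=14 -> 100*(22-14)/22 = 800/22 ≈ 36.364 -> rounds to 36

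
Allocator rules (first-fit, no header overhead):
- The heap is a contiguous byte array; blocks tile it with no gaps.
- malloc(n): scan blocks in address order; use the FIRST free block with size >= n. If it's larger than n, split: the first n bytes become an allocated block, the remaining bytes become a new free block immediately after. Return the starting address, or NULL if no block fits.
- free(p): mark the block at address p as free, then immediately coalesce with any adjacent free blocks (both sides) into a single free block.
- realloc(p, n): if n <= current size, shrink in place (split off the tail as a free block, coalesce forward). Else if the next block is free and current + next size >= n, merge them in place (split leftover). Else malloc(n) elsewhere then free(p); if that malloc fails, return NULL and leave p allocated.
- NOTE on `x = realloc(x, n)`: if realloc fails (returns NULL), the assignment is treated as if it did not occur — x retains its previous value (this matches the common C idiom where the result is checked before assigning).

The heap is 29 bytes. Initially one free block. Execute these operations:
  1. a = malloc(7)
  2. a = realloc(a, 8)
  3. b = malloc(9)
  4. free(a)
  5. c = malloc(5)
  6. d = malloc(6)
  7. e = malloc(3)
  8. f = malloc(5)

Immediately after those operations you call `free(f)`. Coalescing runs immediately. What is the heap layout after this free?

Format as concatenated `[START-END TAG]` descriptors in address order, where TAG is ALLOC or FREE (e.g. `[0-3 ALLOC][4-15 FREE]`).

Answer: [0-4 ALLOC][5-7 ALLOC][8-16 ALLOC][17-22 ALLOC][23-28 FREE]

Derivation:
Op 1: a = malloc(7) -> a = 0; heap: [0-6 ALLOC][7-28 FREE]
Op 2: a = realloc(a, 8) -> a = 0; heap: [0-7 ALLOC][8-28 FREE]
Op 3: b = malloc(9) -> b = 8; heap: [0-7 ALLOC][8-16 ALLOC][17-28 FREE]
Op 4: free(a) -> (freed a); heap: [0-7 FREE][8-16 ALLOC][17-28 FREE]
Op 5: c = malloc(5) -> c = 0; heap: [0-4 ALLOC][5-7 FREE][8-16 ALLOC][17-28 FREE]
Op 6: d = malloc(6) -> d = 17; heap: [0-4 ALLOC][5-7 FREE][8-16 ALLOC][17-22 ALLOC][23-28 FREE]
Op 7: e = malloc(3) -> e = 5; heap: [0-4 ALLOC][5-7 ALLOC][8-16 ALLOC][17-22 ALLOC][23-28 FREE]
Op 8: f = malloc(5) -> f = 23; heap: [0-4 ALLOC][5-7 ALLOC][8-16 ALLOC][17-22 ALLOC][23-27 ALLOC][28-28 FREE]
free(f): f = 23 -> block [23-27 ALLOC]; mark free, coalesce with adjacent free neighbors -> [0-4 ALLOC][5-7 ALLOC][8-16 ALLOC][17-22 ALLOC][23-28 FREE]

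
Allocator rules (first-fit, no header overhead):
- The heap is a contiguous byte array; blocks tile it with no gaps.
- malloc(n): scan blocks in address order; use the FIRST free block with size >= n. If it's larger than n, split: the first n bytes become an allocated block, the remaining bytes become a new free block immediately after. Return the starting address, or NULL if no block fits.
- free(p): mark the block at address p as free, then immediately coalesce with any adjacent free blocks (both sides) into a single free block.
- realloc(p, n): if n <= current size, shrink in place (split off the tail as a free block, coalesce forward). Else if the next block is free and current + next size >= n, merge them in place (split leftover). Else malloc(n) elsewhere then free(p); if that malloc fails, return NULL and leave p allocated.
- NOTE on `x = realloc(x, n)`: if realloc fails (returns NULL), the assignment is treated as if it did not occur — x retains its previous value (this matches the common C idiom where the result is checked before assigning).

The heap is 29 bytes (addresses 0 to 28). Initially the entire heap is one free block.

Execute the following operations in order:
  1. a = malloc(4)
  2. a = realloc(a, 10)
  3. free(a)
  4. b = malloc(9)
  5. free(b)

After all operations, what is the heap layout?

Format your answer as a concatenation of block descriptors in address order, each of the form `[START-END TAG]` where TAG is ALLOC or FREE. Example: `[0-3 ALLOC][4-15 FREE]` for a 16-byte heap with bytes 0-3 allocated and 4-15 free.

Answer: [0-28 FREE]

Derivation:
Op 1: a = malloc(4) -> a = 0; heap: [0-3 ALLOC][4-28 FREE]
Op 2: a = realloc(a, 10) -> a = 0; heap: [0-9 ALLOC][10-28 FREE]
Op 3: free(a) -> (freed a); heap: [0-28 FREE]
Op 4: b = malloc(9) -> b = 0; heap: [0-8 ALLOC][9-28 FREE]
Op 5: free(b) -> (freed b); heap: [0-28 FREE]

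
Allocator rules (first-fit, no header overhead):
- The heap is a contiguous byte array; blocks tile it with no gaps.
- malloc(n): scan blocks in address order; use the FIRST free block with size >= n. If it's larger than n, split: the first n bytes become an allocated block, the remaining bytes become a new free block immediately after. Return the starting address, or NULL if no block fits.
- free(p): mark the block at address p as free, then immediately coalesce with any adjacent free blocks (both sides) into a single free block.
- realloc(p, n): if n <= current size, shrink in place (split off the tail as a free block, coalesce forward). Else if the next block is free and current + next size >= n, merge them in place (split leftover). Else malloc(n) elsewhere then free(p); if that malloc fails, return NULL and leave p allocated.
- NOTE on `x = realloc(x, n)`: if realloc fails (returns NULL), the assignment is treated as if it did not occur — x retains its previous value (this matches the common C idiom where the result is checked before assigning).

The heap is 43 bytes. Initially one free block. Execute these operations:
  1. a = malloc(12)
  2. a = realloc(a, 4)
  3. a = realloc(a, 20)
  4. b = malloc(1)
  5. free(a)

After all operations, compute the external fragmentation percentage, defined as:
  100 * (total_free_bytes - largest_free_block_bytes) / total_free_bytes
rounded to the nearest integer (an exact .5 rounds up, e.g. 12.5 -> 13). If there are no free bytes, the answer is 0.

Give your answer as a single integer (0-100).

Answer: 48

Derivation:
Op 1: a = malloc(12) -> a = 0; heap: [0-11 ALLOC][12-42 FREE]
Op 2: a = realloc(a, 4) -> a = 0; heap: [0-3 ALLOC][4-42 FREE]
Op 3: a = realloc(a, 20) -> a = 0; heap: [0-19 ALLOC][20-42 FREE]
Op 4: b = malloc(1) -> b = 20; heap: [0-19 ALLOC][20-20 ALLOC][21-42 FREE]
Op 5: free(a) -> (freed a); heap: [0-19 FREE][20-20 ALLOC][21-42 FREE]
Free blocks: [20 22] total_free=42 largest=22 -> 100*(42-22)/42 = 2000/42 ≈ 47.619 -> rounds to 48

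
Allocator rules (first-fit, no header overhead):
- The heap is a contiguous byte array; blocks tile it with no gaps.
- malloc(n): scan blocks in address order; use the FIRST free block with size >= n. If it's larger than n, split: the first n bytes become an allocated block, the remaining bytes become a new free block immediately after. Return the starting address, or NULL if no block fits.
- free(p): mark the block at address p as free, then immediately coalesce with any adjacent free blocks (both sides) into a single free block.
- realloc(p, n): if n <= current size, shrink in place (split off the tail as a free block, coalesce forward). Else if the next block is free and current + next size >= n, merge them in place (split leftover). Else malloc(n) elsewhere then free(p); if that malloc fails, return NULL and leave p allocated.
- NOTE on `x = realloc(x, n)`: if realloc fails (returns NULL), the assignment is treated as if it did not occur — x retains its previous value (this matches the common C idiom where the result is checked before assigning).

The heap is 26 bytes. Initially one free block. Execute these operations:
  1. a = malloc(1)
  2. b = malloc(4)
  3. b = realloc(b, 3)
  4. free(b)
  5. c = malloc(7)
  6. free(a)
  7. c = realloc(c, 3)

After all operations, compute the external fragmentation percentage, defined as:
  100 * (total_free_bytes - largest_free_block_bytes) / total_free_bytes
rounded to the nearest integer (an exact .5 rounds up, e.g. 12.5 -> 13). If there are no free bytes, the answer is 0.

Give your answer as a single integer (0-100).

Op 1: a = malloc(1) -> a = 0; heap: [0-0 ALLOC][1-25 FREE]
Op 2: b = malloc(4) -> b = 1; heap: [0-0 ALLOC][1-4 ALLOC][5-25 FREE]
Op 3: b = realloc(b, 3) -> b = 1; heap: [0-0 ALLOC][1-3 ALLOC][4-25 FREE]
Op 4: free(b) -> (freed b); heap: [0-0 ALLOC][1-25 FREE]
Op 5: c = malloc(7) -> c = 1; heap: [0-0 ALLOC][1-7 ALLOC][8-25 FREE]
Op 6: free(a) -> (freed a); heap: [0-0 FREE][1-7 ALLOC][8-25 FREE]
Op 7: c = realloc(c, 3) -> c = 1; heap: [0-0 FREE][1-3 ALLOC][4-25 FREE]
Free blocks: [1 22] total_free=23 largest=22 -> 100*(23-22)/23 = 100/23 ≈ 4.348 -> rounds to 4

Answer: 4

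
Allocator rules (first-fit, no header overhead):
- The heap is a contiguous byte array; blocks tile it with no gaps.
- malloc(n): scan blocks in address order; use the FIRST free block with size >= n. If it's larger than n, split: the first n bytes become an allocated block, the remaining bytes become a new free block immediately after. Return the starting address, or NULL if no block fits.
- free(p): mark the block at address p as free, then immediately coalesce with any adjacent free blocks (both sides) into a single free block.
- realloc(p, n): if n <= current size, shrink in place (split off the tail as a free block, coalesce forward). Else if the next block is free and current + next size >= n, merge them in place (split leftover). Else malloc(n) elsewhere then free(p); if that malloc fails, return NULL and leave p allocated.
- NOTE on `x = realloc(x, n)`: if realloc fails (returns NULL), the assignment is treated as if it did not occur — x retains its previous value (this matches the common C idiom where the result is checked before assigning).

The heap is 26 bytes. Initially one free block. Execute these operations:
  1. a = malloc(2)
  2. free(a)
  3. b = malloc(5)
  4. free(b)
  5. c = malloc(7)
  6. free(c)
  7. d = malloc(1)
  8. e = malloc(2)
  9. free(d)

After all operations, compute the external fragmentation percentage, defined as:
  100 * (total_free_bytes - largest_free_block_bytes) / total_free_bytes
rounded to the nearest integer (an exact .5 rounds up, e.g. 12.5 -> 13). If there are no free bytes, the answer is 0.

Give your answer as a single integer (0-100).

Op 1: a = malloc(2) -> a = 0; heap: [0-1 ALLOC][2-25 FREE]
Op 2: free(a) -> (freed a); heap: [0-25 FREE]
Op 3: b = malloc(5) -> b = 0; heap: [0-4 ALLOC][5-25 FREE]
Op 4: free(b) -> (freed b); heap: [0-25 FREE]
Op 5: c = malloc(7) -> c = 0; heap: [0-6 ALLOC][7-25 FREE]
Op 6: free(c) -> (freed c); heap: [0-25 FREE]
Op 7: d = malloc(1) -> d = 0; heap: [0-0 ALLOC][1-25 FREE]
Op 8: e = malloc(2) -> e = 1; heap: [0-0 ALLOC][1-2 ALLOC][3-25 FREE]
Op 9: free(d) -> (freed d); heap: [0-0 FREE][1-2 ALLOC][3-25 FREE]
Free blocks: [1 23] total_free=24 largest=23 -> 100*(24-23)/24 = 100/24 ≈ 4.167 -> rounds to 4

Answer: 4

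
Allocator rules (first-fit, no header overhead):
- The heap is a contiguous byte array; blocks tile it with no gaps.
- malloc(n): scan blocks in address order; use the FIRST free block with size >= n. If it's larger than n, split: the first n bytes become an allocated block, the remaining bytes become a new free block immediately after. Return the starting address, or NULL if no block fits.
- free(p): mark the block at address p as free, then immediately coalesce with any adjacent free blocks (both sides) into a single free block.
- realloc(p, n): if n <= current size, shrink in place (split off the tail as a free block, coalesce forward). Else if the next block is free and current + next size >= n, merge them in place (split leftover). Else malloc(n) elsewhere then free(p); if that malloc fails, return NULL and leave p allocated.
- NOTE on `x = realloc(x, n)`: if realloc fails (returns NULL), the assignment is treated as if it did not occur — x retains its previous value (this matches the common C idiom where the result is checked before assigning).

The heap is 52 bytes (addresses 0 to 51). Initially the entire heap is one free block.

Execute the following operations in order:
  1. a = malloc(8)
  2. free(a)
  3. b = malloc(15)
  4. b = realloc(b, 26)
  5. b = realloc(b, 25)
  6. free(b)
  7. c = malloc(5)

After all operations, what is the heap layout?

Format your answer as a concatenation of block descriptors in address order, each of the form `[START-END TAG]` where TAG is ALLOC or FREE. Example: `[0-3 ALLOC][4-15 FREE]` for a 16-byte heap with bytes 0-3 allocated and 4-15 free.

Op 1: a = malloc(8) -> a = 0; heap: [0-7 ALLOC][8-51 FREE]
Op 2: free(a) -> (freed a); heap: [0-51 FREE]
Op 3: b = malloc(15) -> b = 0; heap: [0-14 ALLOC][15-51 FREE]
Op 4: b = realloc(b, 26) -> b = 0; heap: [0-25 ALLOC][26-51 FREE]
Op 5: b = realloc(b, 25) -> b = 0; heap: [0-24 ALLOC][25-51 FREE]
Op 6: free(b) -> (freed b); heap: [0-51 FREE]
Op 7: c = malloc(5) -> c = 0; heap: [0-4 ALLOC][5-51 FREE]

Answer: [0-4 ALLOC][5-51 FREE]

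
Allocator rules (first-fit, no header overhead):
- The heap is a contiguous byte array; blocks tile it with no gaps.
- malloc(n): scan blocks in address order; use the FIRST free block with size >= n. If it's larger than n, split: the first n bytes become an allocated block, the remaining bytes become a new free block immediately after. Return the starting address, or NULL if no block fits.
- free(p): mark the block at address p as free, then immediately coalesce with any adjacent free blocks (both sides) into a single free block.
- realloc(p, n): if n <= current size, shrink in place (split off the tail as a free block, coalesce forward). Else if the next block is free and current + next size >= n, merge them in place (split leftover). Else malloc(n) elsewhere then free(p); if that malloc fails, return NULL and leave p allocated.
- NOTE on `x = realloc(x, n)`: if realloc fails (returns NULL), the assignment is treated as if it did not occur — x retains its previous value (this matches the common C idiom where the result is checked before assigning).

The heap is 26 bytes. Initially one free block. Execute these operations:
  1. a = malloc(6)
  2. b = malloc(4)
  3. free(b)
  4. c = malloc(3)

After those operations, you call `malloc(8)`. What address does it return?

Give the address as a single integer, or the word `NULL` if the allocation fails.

Op 1: a = malloc(6) -> a = 0; heap: [0-5 ALLOC][6-25 FREE]
Op 2: b = malloc(4) -> b = 6; heap: [0-5 ALLOC][6-9 ALLOC][10-25 FREE]
Op 3: free(b) -> (freed b); heap: [0-5 ALLOC][6-25 FREE]
Op 4: c = malloc(3) -> c = 6; heap: [0-5 ALLOC][6-8 ALLOC][9-25 FREE]
malloc(8): first-fit scan over [0-5 ALLOC][6-8 ALLOC][9-25 FREE] -> 9

Answer: 9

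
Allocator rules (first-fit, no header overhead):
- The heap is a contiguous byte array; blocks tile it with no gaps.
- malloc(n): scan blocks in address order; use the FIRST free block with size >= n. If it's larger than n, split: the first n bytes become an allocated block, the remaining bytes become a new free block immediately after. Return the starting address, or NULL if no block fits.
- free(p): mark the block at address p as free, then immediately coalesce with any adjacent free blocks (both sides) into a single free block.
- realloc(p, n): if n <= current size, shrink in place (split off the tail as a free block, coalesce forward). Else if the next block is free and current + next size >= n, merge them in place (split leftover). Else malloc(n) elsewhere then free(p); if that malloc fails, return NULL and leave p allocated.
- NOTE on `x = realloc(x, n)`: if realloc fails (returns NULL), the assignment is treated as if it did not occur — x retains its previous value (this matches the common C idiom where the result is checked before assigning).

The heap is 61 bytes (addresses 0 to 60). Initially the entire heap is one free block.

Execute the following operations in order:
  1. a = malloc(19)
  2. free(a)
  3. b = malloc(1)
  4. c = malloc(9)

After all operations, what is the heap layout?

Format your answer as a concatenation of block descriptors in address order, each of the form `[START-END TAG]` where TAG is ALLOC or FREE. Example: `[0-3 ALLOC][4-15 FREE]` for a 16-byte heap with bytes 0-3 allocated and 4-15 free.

Answer: [0-0 ALLOC][1-9 ALLOC][10-60 FREE]

Derivation:
Op 1: a = malloc(19) -> a = 0; heap: [0-18 ALLOC][19-60 FREE]
Op 2: free(a) -> (freed a); heap: [0-60 FREE]
Op 3: b = malloc(1) -> b = 0; heap: [0-0 ALLOC][1-60 FREE]
Op 4: c = malloc(9) -> c = 1; heap: [0-0 ALLOC][1-9 ALLOC][10-60 FREE]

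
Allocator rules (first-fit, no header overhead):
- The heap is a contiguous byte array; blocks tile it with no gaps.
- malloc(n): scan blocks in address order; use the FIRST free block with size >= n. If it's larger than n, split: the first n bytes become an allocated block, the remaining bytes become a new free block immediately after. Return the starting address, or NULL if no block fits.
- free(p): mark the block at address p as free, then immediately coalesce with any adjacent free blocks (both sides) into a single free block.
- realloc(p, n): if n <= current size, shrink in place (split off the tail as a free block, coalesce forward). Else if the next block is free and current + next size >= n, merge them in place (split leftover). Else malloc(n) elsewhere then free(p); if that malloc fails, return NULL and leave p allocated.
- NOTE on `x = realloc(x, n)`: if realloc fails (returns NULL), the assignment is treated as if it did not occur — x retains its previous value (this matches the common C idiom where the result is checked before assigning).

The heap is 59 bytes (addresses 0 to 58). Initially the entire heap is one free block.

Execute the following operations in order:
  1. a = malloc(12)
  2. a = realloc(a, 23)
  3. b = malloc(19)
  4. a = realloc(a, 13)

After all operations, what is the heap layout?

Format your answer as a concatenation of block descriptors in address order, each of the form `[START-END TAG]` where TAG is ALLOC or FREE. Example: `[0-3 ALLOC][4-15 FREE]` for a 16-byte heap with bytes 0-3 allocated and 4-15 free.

Answer: [0-12 ALLOC][13-22 FREE][23-41 ALLOC][42-58 FREE]

Derivation:
Op 1: a = malloc(12) -> a = 0; heap: [0-11 ALLOC][12-58 FREE]
Op 2: a = realloc(a, 23) -> a = 0; heap: [0-22 ALLOC][23-58 FREE]
Op 3: b = malloc(19) -> b = 23; heap: [0-22 ALLOC][23-41 ALLOC][42-58 FREE]
Op 4: a = realloc(a, 13) -> a = 0; heap: [0-12 ALLOC][13-22 FREE][23-41 ALLOC][42-58 FREE]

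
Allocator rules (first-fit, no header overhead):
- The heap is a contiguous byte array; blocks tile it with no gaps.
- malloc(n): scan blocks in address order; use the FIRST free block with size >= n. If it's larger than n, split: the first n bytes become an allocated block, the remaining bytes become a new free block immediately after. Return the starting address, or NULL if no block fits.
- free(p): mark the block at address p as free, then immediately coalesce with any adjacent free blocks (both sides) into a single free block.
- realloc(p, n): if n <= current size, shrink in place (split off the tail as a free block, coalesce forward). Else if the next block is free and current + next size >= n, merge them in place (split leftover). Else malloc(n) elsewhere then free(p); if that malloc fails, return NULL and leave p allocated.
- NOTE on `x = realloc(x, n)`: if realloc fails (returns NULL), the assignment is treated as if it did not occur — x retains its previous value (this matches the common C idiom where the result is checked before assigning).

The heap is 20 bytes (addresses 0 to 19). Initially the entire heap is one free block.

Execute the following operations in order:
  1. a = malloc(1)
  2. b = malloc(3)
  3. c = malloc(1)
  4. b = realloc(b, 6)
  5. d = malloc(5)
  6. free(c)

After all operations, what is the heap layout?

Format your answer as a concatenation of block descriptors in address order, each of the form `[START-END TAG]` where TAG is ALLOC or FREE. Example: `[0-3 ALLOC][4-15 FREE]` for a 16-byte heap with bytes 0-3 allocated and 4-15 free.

Answer: [0-0 ALLOC][1-4 FREE][5-10 ALLOC][11-15 ALLOC][16-19 FREE]

Derivation:
Op 1: a = malloc(1) -> a = 0; heap: [0-0 ALLOC][1-19 FREE]
Op 2: b = malloc(3) -> b = 1; heap: [0-0 ALLOC][1-3 ALLOC][4-19 FREE]
Op 3: c = malloc(1) -> c = 4; heap: [0-0 ALLOC][1-3 ALLOC][4-4 ALLOC][5-19 FREE]
Op 4: b = realloc(b, 6) -> b = 5; heap: [0-0 ALLOC][1-3 FREE][4-4 ALLOC][5-10 ALLOC][11-19 FREE]
Op 5: d = malloc(5) -> d = 11; heap: [0-0 ALLOC][1-3 FREE][4-4 ALLOC][5-10 ALLOC][11-15 ALLOC][16-19 FREE]
Op 6: free(c) -> (freed c); heap: [0-0 ALLOC][1-4 FREE][5-10 ALLOC][11-15 ALLOC][16-19 FREE]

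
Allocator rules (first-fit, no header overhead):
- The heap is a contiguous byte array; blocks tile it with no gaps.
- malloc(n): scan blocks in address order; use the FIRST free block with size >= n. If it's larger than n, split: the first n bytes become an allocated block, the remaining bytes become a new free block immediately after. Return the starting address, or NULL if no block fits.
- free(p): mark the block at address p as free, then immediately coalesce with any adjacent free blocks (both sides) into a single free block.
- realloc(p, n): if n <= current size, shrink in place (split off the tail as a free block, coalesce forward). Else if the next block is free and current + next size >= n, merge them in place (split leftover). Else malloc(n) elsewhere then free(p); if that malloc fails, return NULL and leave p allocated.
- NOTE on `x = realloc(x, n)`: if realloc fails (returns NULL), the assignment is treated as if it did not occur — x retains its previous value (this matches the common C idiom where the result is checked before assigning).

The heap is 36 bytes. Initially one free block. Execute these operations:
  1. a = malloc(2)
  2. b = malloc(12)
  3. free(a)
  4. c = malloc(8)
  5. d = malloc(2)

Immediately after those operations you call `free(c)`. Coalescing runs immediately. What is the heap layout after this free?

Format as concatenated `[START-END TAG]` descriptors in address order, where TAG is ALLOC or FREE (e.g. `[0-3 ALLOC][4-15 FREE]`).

Op 1: a = malloc(2) -> a = 0; heap: [0-1 ALLOC][2-35 FREE]
Op 2: b = malloc(12) -> b = 2; heap: [0-1 ALLOC][2-13 ALLOC][14-35 FREE]
Op 3: free(a) -> (freed a); heap: [0-1 FREE][2-13 ALLOC][14-35 FREE]
Op 4: c = malloc(8) -> c = 14; heap: [0-1 FREE][2-13 ALLOC][14-21 ALLOC][22-35 FREE]
Op 5: d = malloc(2) -> d = 0; heap: [0-1 ALLOC][2-13 ALLOC][14-21 ALLOC][22-35 FREE]
free(c): c = 14 -> block [14-21 ALLOC]; mark free, coalesce with adjacent free neighbors -> [0-1 ALLOC][2-13 ALLOC][14-35 FREE]

Answer: [0-1 ALLOC][2-13 ALLOC][14-35 FREE]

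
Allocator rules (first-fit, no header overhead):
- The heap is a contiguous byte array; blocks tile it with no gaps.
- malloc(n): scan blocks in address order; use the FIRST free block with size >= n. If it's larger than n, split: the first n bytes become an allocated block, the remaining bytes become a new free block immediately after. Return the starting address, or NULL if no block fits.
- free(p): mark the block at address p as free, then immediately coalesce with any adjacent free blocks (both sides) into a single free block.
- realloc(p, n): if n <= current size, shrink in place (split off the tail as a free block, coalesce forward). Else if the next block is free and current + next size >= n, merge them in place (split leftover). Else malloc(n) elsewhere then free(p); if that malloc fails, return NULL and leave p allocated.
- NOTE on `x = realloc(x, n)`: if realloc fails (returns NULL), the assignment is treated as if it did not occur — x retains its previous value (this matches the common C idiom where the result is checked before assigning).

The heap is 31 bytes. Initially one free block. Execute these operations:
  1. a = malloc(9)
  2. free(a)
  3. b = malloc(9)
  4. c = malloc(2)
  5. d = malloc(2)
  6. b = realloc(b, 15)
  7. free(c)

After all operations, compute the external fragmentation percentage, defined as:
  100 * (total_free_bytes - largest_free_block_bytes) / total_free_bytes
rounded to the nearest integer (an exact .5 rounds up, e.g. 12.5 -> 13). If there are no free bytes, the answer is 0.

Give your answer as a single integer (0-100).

Op 1: a = malloc(9) -> a = 0; heap: [0-8 ALLOC][9-30 FREE]
Op 2: free(a) -> (freed a); heap: [0-30 FREE]
Op 3: b = malloc(9) -> b = 0; heap: [0-8 ALLOC][9-30 FREE]
Op 4: c = malloc(2) -> c = 9; heap: [0-8 ALLOC][9-10 ALLOC][11-30 FREE]
Op 5: d = malloc(2) -> d = 11; heap: [0-8 ALLOC][9-10 ALLOC][11-12 ALLOC][13-30 FREE]
Op 6: b = realloc(b, 15) -> b = 13; heap: [0-8 FREE][9-10 ALLOC][11-12 ALLOC][13-27 ALLOC][28-30 FREE]
Op 7: free(c) -> (freed c); heap: [0-10 FREE][11-12 ALLOC][13-27 ALLOC][28-30 FREE]
Free blocks: [11 3] total_free=14 largest=11 -> 100*(14-11)/14 = 300/14 ≈ 21.429 -> rounds to 21

Answer: 21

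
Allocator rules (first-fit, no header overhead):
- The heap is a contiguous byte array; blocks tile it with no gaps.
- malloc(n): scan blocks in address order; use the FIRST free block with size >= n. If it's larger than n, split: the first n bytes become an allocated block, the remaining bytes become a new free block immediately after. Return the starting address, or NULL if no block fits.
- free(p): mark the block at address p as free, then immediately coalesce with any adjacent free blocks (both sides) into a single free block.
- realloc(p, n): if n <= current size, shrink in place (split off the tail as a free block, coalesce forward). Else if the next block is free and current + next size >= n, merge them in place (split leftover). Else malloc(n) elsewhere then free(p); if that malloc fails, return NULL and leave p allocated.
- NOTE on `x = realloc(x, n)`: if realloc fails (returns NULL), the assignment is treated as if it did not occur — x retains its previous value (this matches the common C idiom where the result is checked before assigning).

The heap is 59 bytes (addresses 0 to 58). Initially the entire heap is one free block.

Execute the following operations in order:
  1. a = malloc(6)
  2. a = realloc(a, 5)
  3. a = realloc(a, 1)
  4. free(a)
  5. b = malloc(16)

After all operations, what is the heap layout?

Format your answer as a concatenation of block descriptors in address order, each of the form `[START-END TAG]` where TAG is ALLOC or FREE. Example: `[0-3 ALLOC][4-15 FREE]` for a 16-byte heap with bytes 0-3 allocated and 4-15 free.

Op 1: a = malloc(6) -> a = 0; heap: [0-5 ALLOC][6-58 FREE]
Op 2: a = realloc(a, 5) -> a = 0; heap: [0-4 ALLOC][5-58 FREE]
Op 3: a = realloc(a, 1) -> a = 0; heap: [0-0 ALLOC][1-58 FREE]
Op 4: free(a) -> (freed a); heap: [0-58 FREE]
Op 5: b = malloc(16) -> b = 0; heap: [0-15 ALLOC][16-58 FREE]

Answer: [0-15 ALLOC][16-58 FREE]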